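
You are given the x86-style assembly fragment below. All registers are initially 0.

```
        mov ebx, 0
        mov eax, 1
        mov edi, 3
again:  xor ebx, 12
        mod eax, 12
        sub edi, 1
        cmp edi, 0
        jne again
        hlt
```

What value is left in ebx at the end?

12

mov ebx, 0 → ebx=0
mov eax, 1 → eax=1
mov edi, 3 → edi=3
xor ebx, 12 → ebx=0^12=12
mod eax, 12 → eax=1%12=1
sub edi, 1 → edi=3-1=2
cmp edi, 0  (cmp 2,0)
jne again: taken
xor ebx, 12 → ebx=12^12=0
mod eax, 12 → eax=1%12=1
sub edi, 1 → edi=2-1=1
cmp edi, 0  (cmp 1,0)
jne again: taken
xor ebx, 12 → ebx=0^12=12
mod eax, 12 → eax=1%12=1
sub edi, 1 → edi=1-1=0
cmp edi, 0  (cmp 0,0)
jne again: not taken
halt.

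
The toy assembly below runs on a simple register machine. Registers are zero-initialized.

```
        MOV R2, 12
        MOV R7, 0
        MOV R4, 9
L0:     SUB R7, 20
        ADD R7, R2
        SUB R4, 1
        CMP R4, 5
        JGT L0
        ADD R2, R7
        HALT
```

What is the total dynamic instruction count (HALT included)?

after MOV R2, 12: R2=12
after MOV R7, 0: R7=0
after MOV R4, 9: R4=9
after SUB R7, 20: R7=0-20=-20
after ADD R7, R2: R7=(-20)+12=-8
after SUB R4, 1: R4=9-1=8
CMP R4, 5  (cmp 8,5)
JGT L0: taken
after SUB R7, 20: R7=(-8)-20=-28
after ADD R7, R2: R7=(-28)+12=-16
after SUB R4, 1: R4=8-1=7
CMP R4, 5  (cmp 7,5)
JGT L0: taken
after SUB R7, 20: R7=(-16)-20=-36
after ADD R7, R2: R7=(-36)+12=-24
after SUB R4, 1: R4=7-1=6
CMP R4, 5  (cmp 6,5)
JGT L0: taken
after SUB R7, 20: R7=(-24)-20=-44
after ADD R7, R2: R7=(-44)+12=-32
after SUB R4, 1: R4=6-1=5
CMP R4, 5  (cmp 5,5)
JGT L0: not taken
after ADD R2, R7: R2=12+(-32)=-20
halt.
Total executed instructions: 25.

25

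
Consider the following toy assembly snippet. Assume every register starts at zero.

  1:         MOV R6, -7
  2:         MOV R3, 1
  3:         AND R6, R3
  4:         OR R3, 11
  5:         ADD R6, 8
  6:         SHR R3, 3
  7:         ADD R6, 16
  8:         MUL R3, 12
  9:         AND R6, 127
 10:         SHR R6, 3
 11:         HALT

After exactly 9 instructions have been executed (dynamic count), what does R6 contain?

after MOV R6, -7: R6=-7
after MOV R3, 1: R3=1
after AND R6, R3: R6=(-7)&1=1
after OR R3, 11: R3=1|11=11
after ADD R6, 8: R6=1+8=9
after SHR R3, 3: R3=11>>3=1
after ADD R6, 16: R6=9+16=25
after MUL R3, 12: R3=1*12=12
after AND R6, 127: R6=25&127=25
After step 9: R6 = 25.

25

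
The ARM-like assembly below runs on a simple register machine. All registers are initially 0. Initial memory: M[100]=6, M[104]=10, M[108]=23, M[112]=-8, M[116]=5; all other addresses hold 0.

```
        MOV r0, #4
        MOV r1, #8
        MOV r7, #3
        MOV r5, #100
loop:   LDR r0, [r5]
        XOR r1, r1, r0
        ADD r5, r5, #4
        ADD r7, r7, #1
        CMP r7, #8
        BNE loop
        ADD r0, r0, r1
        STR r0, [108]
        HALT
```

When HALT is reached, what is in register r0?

-13

MOV r0, #4 → r0=4
MOV r1, #8 → r1=8
MOV r7, #3 → r7=3
MOV r5, #100 → r5=100
LDR r0, [r5] → r0=M[100]=6
XOR r1, r1, r0 → r1=8^6=14
ADD r5, r5, #4 → r5=100+4=104
ADD r7, r7, #1 → r7=3+1=4
CMP r7, #8  (cmp 4,8)
BNE loop: taken
LDR r0, [r5] → r0=M[104]=10
XOR r1, r1, r0 → r1=14^10=4
ADD r5, r5, #4 → r5=104+4=108
ADD r7, r7, #1 → r7=4+1=5
CMP r7, #8  (cmp 5,8)
BNE loop: taken
LDR r0, [r5] → r0=M[108]=23
XOR r1, r1, r0 → r1=4^23=19
ADD r5, r5, #4 → r5=108+4=112
ADD r7, r7, #1 → r7=5+1=6
CMP r7, #8  (cmp 6,8)
BNE loop: taken
LDR r0, [r5] → r0=M[112]=-8
XOR r1, r1, r0 → r1=19^(-8)=-21
ADD r5, r5, #4 → r5=112+4=116
ADD r7, r7, #1 → r7=6+1=7
CMP r7, #8  (cmp 7,8)
BNE loop: taken
LDR r0, [r5] → r0=M[116]=5
XOR r1, r1, r0 → r1=(-21)^5=-18
ADD r5, r5, #4 → r5=116+4=120
ADD r7, r7, #1 → r7=7+1=8
CMP r7, #8  (cmp 8,8)
BNE loop: not taken
ADD r0, r0, r1 → r0=5+(-18)=-13
STR r0, [108] → M[108]=-13
halt.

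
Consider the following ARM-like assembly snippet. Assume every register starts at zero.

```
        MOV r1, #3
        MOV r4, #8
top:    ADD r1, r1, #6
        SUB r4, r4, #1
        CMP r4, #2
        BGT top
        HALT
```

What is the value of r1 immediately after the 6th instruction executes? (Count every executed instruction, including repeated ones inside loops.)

9

r1=3
r4=8
r1=3+6=9
r4=8-1=7
CMP r4, #2  (cmp 7,2)
BGT top: taken
After step 6: r1 = 9.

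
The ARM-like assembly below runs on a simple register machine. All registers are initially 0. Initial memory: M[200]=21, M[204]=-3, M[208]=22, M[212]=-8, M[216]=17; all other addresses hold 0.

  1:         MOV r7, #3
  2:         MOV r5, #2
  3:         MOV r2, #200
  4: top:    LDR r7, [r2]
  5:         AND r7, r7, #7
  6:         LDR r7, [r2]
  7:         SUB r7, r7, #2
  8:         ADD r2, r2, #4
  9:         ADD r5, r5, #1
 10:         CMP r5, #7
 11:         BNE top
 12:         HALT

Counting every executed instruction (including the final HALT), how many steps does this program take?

44

MOV r7, #3 → r7=3
MOV r5, #2 → r5=2
MOV r2, #200 → r2=200
LDR r7, [r2] → r7=M[200]=21
AND r7, r7, #7 → r7=21&7=5
LDR r7, [r2] → r7=M[200]=21
SUB r7, r7, #2 → r7=21-2=19
ADD r2, r2, #4 → r2=200+4=204
ADD r5, r5, #1 → r5=2+1=3
CMP r5, #7  (cmp 3,7)
BNE top: taken
LDR r7, [r2] → r7=M[204]=-3
AND r7, r7, #7 → r7=(-3)&7=5
LDR r7, [r2] → r7=M[204]=-3
SUB r7, r7, #2 → r7=(-3)-2=-5
ADD r2, r2, #4 → r2=204+4=208
ADD r5, r5, #1 → r5=3+1=4
CMP r5, #7  (cmp 4,7)
BNE top: taken
LDR r7, [r2] → r7=M[208]=22
AND r7, r7, #7 → r7=22&7=6
LDR r7, [r2] → r7=M[208]=22
SUB r7, r7, #2 → r7=22-2=20
ADD r2, r2, #4 → r2=208+4=212
ADD r5, r5, #1 → r5=4+1=5
CMP r5, #7  (cmp 5,7)
BNE top: taken
LDR r7, [r2] → r7=M[212]=-8
AND r7, r7, #7 → r7=(-8)&7=0
LDR r7, [r2] → r7=M[212]=-8
SUB r7, r7, #2 → r7=(-8)-2=-10
ADD r2, r2, #4 → r2=212+4=216
ADD r5, r5, #1 → r5=5+1=6
CMP r5, #7  (cmp 6,7)
BNE top: taken
LDR r7, [r2] → r7=M[216]=17
AND r7, r7, #7 → r7=17&7=1
LDR r7, [r2] → r7=M[216]=17
SUB r7, r7, #2 → r7=17-2=15
ADD r2, r2, #4 → r2=216+4=220
ADD r5, r5, #1 → r5=6+1=7
CMP r5, #7  (cmp 7,7)
BNE top: not taken
halt.
Total executed instructions: 44.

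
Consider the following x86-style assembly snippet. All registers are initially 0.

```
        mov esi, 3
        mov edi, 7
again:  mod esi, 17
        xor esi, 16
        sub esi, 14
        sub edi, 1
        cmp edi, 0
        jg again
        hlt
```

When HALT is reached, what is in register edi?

0

mov esi, 3 → esi=3
mov edi, 7 → edi=7
mod esi, 17 → esi=3%17=3
xor esi, 16 → esi=3^16=19
sub esi, 14 → esi=19-14=5
sub edi, 1 → edi=7-1=6
cmp edi, 0  (cmp 6,0)
jg again: taken
mod esi, 17 → esi=5%17=5
xor esi, 16 → esi=5^16=21
sub esi, 14 → esi=21-14=7
sub edi, 1 → edi=6-1=5
cmp edi, 0  (cmp 5,0)
jg again: taken
mod esi, 17 → esi=7%17=7
xor esi, 16 → esi=7^16=23
sub esi, 14 → esi=23-14=9
sub edi, 1 → edi=5-1=4
cmp edi, 0  (cmp 4,0)
jg again: taken
mod esi, 17 → esi=9%17=9
xor esi, 16 → esi=9^16=25
sub esi, 14 → esi=25-14=11
sub edi, 1 → edi=4-1=3
cmp edi, 0  (cmp 3,0)
jg again: taken
mod esi, 17 → esi=11%17=11
xor esi, 16 → esi=11^16=27
sub esi, 14 → esi=27-14=13
sub edi, 1 → edi=3-1=2
cmp edi, 0  (cmp 2,0)
jg again: taken
mod esi, 17 → esi=13%17=13
xor esi, 16 → esi=13^16=29
sub esi, 14 → esi=29-14=15
sub edi, 1 → edi=2-1=1
cmp edi, 0  (cmp 1,0)
jg again: taken
mod esi, 17 → esi=15%17=15
xor esi, 16 → esi=15^16=31
sub esi, 14 → esi=31-14=17
sub edi, 1 → edi=1-1=0
cmp edi, 0  (cmp 0,0)
jg again: not taken
halt.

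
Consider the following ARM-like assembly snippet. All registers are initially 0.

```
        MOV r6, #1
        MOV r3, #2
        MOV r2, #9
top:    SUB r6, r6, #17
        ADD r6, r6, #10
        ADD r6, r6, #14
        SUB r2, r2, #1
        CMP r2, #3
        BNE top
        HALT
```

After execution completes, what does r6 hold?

43

after MOV r6, #1: r6=1
after MOV r3, #2: r3=2
after MOV r2, #9: r2=9
after SUB r6, r6, #17: r6=1-17=-16
after ADD r6, r6, #10: r6=(-16)+10=-6
after ADD r6, r6, #14: r6=(-6)+14=8
after SUB r2, r2, #1: r2=9-1=8
CMP r2, #3  (cmp 8,3)
BNE top: taken
after SUB r6, r6, #17: r6=8-17=-9
after ADD r6, r6, #10: r6=(-9)+10=1
after ADD r6, r6, #14: r6=1+14=15
after SUB r2, r2, #1: r2=8-1=7
CMP r2, #3  (cmp 7,3)
BNE top: taken
after SUB r6, r6, #17: r6=15-17=-2
after ADD r6, r6, #10: r6=(-2)+10=8
after ADD r6, r6, #14: r6=8+14=22
after SUB r2, r2, #1: r2=7-1=6
CMP r2, #3  (cmp 6,3)
BNE top: taken
after SUB r6, r6, #17: r6=22-17=5
after ADD r6, r6, #10: r6=5+10=15
after ADD r6, r6, #14: r6=15+14=29
after SUB r2, r2, #1: r2=6-1=5
CMP r2, #3  (cmp 5,3)
BNE top: taken
after SUB r6, r6, #17: r6=29-17=12
after ADD r6, r6, #10: r6=12+10=22
after ADD r6, r6, #14: r6=22+14=36
after SUB r2, r2, #1: r2=5-1=4
CMP r2, #3  (cmp 4,3)
BNE top: taken
after SUB r6, r6, #17: r6=36-17=19
after ADD r6, r6, #10: r6=19+10=29
after ADD r6, r6, #14: r6=29+14=43
after SUB r2, r2, #1: r2=4-1=3
CMP r2, #3  (cmp 3,3)
BNE top: not taken
halt.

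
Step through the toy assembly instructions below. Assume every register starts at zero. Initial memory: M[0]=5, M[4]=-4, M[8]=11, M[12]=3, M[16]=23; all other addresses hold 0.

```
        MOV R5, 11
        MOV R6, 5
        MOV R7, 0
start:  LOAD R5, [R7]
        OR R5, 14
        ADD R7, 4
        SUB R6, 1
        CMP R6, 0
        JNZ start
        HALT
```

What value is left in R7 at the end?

20

after MOV R5, 11: R5=11
after MOV R6, 5: R6=5
after MOV R7, 0: R7=0
after LOAD R5, [R7]: R5=M[0]=5
after OR R5, 14: R5=5|14=15
after ADD R7, 4: R7=0+4=4
after SUB R6, 1: R6=5-1=4
CMP R6, 0  (cmp 4,0)
JNZ start: taken
after LOAD R5, [R7]: R5=M[4]=-4
after OR R5, 14: R5=(-4)|14=-2
after ADD R7, 4: R7=4+4=8
after SUB R6, 1: R6=4-1=3
CMP R6, 0  (cmp 3,0)
JNZ start: taken
after LOAD R5, [R7]: R5=M[8]=11
after OR R5, 14: R5=11|14=15
after ADD R7, 4: R7=8+4=12
after SUB R6, 1: R6=3-1=2
CMP R6, 0  (cmp 2,0)
JNZ start: taken
after LOAD R5, [R7]: R5=M[12]=3
after OR R5, 14: R5=3|14=15
after ADD R7, 4: R7=12+4=16
after SUB R6, 1: R6=2-1=1
CMP R6, 0  (cmp 1,0)
JNZ start: taken
after LOAD R5, [R7]: R5=M[16]=23
after OR R5, 14: R5=23|14=31
after ADD R7, 4: R7=16+4=20
after SUB R6, 1: R6=1-1=0
CMP R6, 0  (cmp 0,0)
JNZ start: not taken
halt.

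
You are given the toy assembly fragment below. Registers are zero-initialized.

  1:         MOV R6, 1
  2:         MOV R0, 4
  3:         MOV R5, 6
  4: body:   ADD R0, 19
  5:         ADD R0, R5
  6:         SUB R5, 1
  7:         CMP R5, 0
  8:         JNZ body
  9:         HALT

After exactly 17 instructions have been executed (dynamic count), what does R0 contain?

76

after MOV R6, 1: R6=1
after MOV R0, 4: R0=4
after MOV R5, 6: R5=6
after ADD R0, 19: R0=4+19=23
after ADD R0, R5: R0=23+6=29
after SUB R5, 1: R5=6-1=5
CMP R5, 0  (cmp 5,0)
JNZ body: taken
after ADD R0, 19: R0=29+19=48
after ADD R0, R5: R0=48+5=53
after SUB R5, 1: R5=5-1=4
CMP R5, 0  (cmp 4,0)
JNZ body: taken
after ADD R0, 19: R0=53+19=72
after ADD R0, R5: R0=72+4=76
after SUB R5, 1: R5=4-1=3
CMP R5, 0  (cmp 3,0)
After step 17: R0 = 76.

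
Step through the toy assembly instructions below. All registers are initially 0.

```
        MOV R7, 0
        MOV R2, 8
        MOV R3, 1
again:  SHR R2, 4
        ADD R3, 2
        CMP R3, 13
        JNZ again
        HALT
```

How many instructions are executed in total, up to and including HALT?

28

after MOV R7, 0: R7=0
after MOV R2, 8: R2=8
after MOV R3, 1: R3=1
after SHR R2, 4: R2=8>>4=0
after ADD R3, 2: R3=1+2=3
CMP R3, 13  (cmp 3,13)
JNZ again: taken
after SHR R2, 4: R2=0>>4=0
after ADD R3, 2: R3=3+2=5
CMP R3, 13  (cmp 5,13)
JNZ again: taken
after SHR R2, 4: R2=0>>4=0
after ADD R3, 2: R3=5+2=7
CMP R3, 13  (cmp 7,13)
JNZ again: taken
after SHR R2, 4: R2=0>>4=0
after ADD R3, 2: R3=7+2=9
CMP R3, 13  (cmp 9,13)
JNZ again: taken
after SHR R2, 4: R2=0>>4=0
after ADD R3, 2: R3=9+2=11
CMP R3, 13  (cmp 11,13)
JNZ again: taken
after SHR R2, 4: R2=0>>4=0
after ADD R3, 2: R3=11+2=13
CMP R3, 13  (cmp 13,13)
JNZ again: not taken
halt.
Total executed instructions: 28.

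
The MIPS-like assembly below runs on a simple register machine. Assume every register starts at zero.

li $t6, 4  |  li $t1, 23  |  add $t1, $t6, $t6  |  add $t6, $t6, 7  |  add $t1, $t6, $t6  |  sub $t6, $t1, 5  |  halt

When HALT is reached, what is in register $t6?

li $t6, 4 → $t6=4
li $t1, 23 → $t1=23
add $t1, $t6, $t6 → $t1=4+4=8
add $t6, $t6, 7 → $t6=4+7=11
add $t1, $t6, $t6 → $t1=11+11=22
sub $t6, $t1, 5 → $t6=22-5=17
halt.

17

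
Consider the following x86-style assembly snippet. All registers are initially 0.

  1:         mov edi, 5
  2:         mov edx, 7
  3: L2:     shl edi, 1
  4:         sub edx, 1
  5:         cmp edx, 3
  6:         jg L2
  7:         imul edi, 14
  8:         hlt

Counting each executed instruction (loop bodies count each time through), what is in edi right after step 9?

mov edi, 5 → edi=5
mov edx, 7 → edx=7
shl edi, 1 → edi=5<<1=10
sub edx, 1 → edx=7-1=6
cmp edx, 3  (cmp 6,3)
jg L2: taken
shl edi, 1 → edi=10<<1=20
sub edx, 1 → edx=6-1=5
cmp edx, 3  (cmp 5,3)
After step 9: edi = 20.

20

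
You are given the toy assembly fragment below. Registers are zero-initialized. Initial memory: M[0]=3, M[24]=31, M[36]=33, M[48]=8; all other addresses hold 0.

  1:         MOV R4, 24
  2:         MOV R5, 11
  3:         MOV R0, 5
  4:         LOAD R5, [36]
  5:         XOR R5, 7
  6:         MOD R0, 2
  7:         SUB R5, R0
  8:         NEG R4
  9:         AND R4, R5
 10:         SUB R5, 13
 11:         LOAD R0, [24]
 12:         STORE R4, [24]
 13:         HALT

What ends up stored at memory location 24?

32

MOV R4, 24 → R4=24
MOV R5, 11 → R5=11
MOV R0, 5 → R0=5
LOAD R5, [36] → R5=M[36]=33
XOR R5, 7 → R5=33^7=38
MOD R0, 2 → R0=5%2=1
SUB R5, R0 → R5=38-1=37
NEG R4 → R4=-(24)=-24
AND R4, R5 → R4=(-24)&37=32
SUB R5, 13 → R5=37-13=24
LOAD R0, [24] → R0=M[24]=31
STORE R4, [24] → M[24]=32
halt.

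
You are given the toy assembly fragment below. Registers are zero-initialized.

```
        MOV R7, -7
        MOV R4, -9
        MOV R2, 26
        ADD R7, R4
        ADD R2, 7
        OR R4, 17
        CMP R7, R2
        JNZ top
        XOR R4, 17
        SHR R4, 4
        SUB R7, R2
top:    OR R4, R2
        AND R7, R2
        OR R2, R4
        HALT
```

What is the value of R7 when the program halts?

MOV R7, -7 → R7=-7
MOV R4, -9 → R4=-9
MOV R2, 26 → R2=26
ADD R7, R4 → R7=(-7)+(-9)=-16
ADD R2, 7 → R2=26+7=33
OR R4, 17 → R4=(-9)|17=-9
CMP R7, R2  (cmp -16,33)
JNZ top: taken
OR R4, R2 → R4=(-9)|33=-9
AND R7, R2 → R7=(-16)&33=32
OR R2, R4 → R2=33|(-9)=-9
halt.

32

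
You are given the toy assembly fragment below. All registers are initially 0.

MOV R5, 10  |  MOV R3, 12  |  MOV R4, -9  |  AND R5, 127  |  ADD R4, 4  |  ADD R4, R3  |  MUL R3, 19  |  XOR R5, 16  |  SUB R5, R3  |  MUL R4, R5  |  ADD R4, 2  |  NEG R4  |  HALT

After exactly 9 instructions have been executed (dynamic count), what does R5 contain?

-202

MOV R5, 10 → R5=10
MOV R3, 12 → R3=12
MOV R4, -9 → R4=-9
AND R5, 127 → R5=10&127=10
ADD R4, 4 → R4=(-9)+4=-5
ADD R4, R3 → R4=(-5)+12=7
MUL R3, 19 → R3=12*19=228
XOR R5, 16 → R5=10^16=26
SUB R5, R3 → R5=26-228=-202
After step 9: R5 = -202.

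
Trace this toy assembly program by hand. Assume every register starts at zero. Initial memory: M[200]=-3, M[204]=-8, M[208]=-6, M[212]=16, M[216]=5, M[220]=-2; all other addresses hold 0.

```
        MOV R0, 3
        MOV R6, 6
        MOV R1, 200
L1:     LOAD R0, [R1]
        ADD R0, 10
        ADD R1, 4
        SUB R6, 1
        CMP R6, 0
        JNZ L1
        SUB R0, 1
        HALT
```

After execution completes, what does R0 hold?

MOV R0, 3 → R0=3
MOV R6, 6 → R6=6
MOV R1, 200 → R1=200
LOAD R0, [R1] → R0=M[200]=-3
ADD R0, 10 → R0=(-3)+10=7
ADD R1, 4 → R1=200+4=204
SUB R6, 1 → R6=6-1=5
CMP R6, 0  (cmp 5,0)
JNZ L1: taken
LOAD R0, [R1] → R0=M[204]=-8
ADD R0, 10 → R0=(-8)+10=2
ADD R1, 4 → R1=204+4=208
SUB R6, 1 → R6=5-1=4
CMP R6, 0  (cmp 4,0)
JNZ L1: taken
LOAD R0, [R1] → R0=M[208]=-6
ADD R0, 10 → R0=(-6)+10=4
ADD R1, 4 → R1=208+4=212
SUB R6, 1 → R6=4-1=3
CMP R6, 0  (cmp 3,0)
JNZ L1: taken
LOAD R0, [R1] → R0=M[212]=16
ADD R0, 10 → R0=16+10=26
ADD R1, 4 → R1=212+4=216
SUB R6, 1 → R6=3-1=2
CMP R6, 0  (cmp 2,0)
JNZ L1: taken
LOAD R0, [R1] → R0=M[216]=5
ADD R0, 10 → R0=5+10=15
ADD R1, 4 → R1=216+4=220
SUB R6, 1 → R6=2-1=1
CMP R6, 0  (cmp 1,0)
JNZ L1: taken
LOAD R0, [R1] → R0=M[220]=-2
ADD R0, 10 → R0=(-2)+10=8
ADD R1, 4 → R1=220+4=224
SUB R6, 1 → R6=1-1=0
CMP R6, 0  (cmp 0,0)
JNZ L1: not taken
SUB R0, 1 → R0=8-1=7
halt.

7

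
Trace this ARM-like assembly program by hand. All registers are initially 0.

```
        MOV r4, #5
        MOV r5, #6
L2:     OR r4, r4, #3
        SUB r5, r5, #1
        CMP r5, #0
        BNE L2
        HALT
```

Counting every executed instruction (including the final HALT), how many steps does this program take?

27

MOV r4, #5 → r4=5
MOV r5, #6 → r5=6
OR r4, r4, #3 → r4=5|3=7
SUB r5, r5, #1 → r5=6-1=5
CMP r5, #0  (cmp 5,0)
BNE L2: taken
OR r4, r4, #3 → r4=7|3=7
SUB r5, r5, #1 → r5=5-1=4
CMP r5, #0  (cmp 4,0)
BNE L2: taken
OR r4, r4, #3 → r4=7|3=7
SUB r5, r5, #1 → r5=4-1=3
CMP r5, #0  (cmp 3,0)
BNE L2: taken
OR r4, r4, #3 → r4=7|3=7
SUB r5, r5, #1 → r5=3-1=2
CMP r5, #0  (cmp 2,0)
BNE L2: taken
OR r4, r4, #3 → r4=7|3=7
SUB r5, r5, #1 → r5=2-1=1
CMP r5, #0  (cmp 1,0)
BNE L2: taken
OR r4, r4, #3 → r4=7|3=7
SUB r5, r5, #1 → r5=1-1=0
CMP r5, #0  (cmp 0,0)
BNE L2: not taken
halt.
Total executed instructions: 27.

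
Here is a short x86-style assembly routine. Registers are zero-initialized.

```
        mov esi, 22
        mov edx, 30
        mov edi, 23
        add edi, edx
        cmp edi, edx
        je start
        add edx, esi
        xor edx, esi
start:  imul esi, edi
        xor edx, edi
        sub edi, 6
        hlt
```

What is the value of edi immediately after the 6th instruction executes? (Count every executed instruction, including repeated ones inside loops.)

after mov esi, 22: esi=22
after mov edx, 30: edx=30
after mov edi, 23: edi=23
after add edi, edx: edi=23+30=53
cmp edi, edx  (cmp 53,30)
je start: not taken
After step 6: edi = 53.

53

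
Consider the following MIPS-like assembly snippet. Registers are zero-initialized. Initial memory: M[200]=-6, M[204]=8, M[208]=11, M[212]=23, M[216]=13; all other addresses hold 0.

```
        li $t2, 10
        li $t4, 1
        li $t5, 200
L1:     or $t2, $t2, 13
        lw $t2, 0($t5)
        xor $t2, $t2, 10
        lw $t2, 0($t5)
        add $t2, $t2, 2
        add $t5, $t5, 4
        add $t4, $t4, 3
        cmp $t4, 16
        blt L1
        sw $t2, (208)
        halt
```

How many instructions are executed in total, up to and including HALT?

$t2=10
$t4=1
$t5=200
$t2=10|13=15
$t2=M[200]=-6
$t2=(-6)^10=-16
$t2=M[200]=-6
$t2=(-6)+2=-4
$t5=200+4=204
$t4=1+3=4
cmp $t4, 16  (cmp 4,16)
blt L1: taken
$t2=(-4)|13=-3
$t2=M[204]=8
$t2=8^10=2
$t2=M[204]=8
$t2=8+2=10
$t5=204+4=208
$t4=4+3=7
cmp $t4, 16  (cmp 7,16)
blt L1: taken
$t2=10|13=15
$t2=M[208]=11
$t2=11^10=1
$t2=M[208]=11
$t2=11+2=13
$t5=208+4=212
$t4=7+3=10
cmp $t4, 16  (cmp 10,16)
blt L1: taken
$t2=13|13=13
$t2=M[212]=23
$t2=23^10=29
$t2=M[212]=23
$t2=23+2=25
$t5=212+4=216
$t4=10+3=13
cmp $t4, 16  (cmp 13,16)
blt L1: taken
$t2=25|13=29
$t2=M[216]=13
$t2=13^10=7
$t2=M[216]=13
$t2=13+2=15
$t5=216+4=220
$t4=13+3=16
cmp $t4, 16  (cmp 16,16)
blt L1: not taken
sw $t2, (208) → M[208]=15
halt.
Total executed instructions: 50.

50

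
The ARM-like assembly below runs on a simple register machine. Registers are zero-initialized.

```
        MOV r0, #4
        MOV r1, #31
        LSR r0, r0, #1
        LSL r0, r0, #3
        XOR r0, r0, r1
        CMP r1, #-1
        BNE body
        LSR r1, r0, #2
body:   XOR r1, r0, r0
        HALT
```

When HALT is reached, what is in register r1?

r0=4
r1=31
r0=4>>1=2
r0=2<<3=16
r0=16^31=15
CMP r1, #-1  (cmp 31,-1)
BNE body: taken
r1=15^15=0
halt.

0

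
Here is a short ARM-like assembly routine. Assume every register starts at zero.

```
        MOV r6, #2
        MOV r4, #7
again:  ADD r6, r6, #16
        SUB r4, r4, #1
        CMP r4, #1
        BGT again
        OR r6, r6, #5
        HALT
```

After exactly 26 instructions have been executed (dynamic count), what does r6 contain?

98

MOV r6, #2 → r6=2
MOV r4, #7 → r4=7
ADD r6, r6, #16 → r6=2+16=18
SUB r4, r4, #1 → r4=7-1=6
CMP r4, #1  (cmp 6,1)
BGT again: taken
ADD r6, r6, #16 → r6=18+16=34
SUB r4, r4, #1 → r4=6-1=5
CMP r4, #1  (cmp 5,1)
BGT again: taken
ADD r6, r6, #16 → r6=34+16=50
SUB r4, r4, #1 → r4=5-1=4
CMP r4, #1  (cmp 4,1)
BGT again: taken
ADD r6, r6, #16 → r6=50+16=66
SUB r4, r4, #1 → r4=4-1=3
CMP r4, #1  (cmp 3,1)
BGT again: taken
ADD r6, r6, #16 → r6=66+16=82
SUB r4, r4, #1 → r4=3-1=2
CMP r4, #1  (cmp 2,1)
BGT again: taken
ADD r6, r6, #16 → r6=82+16=98
SUB r4, r4, #1 → r4=2-1=1
CMP r4, #1  (cmp 1,1)
BGT again: not taken
After step 26: r6 = 98.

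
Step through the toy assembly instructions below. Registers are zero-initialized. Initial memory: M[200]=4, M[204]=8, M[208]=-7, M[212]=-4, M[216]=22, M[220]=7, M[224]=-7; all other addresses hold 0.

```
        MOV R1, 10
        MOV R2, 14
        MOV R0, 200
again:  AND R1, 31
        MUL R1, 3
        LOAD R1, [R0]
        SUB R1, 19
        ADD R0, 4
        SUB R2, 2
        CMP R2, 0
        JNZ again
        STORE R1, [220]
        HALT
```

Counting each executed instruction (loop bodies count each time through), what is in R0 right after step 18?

MOV R1, 10 → R1=10
MOV R2, 14 → R2=14
MOV R0, 200 → R0=200
AND R1, 31 → R1=10&31=10
MUL R1, 3 → R1=10*3=30
LOAD R1, [R0] → R1=M[200]=4
SUB R1, 19 → R1=4-19=-15
ADD R0, 4 → R0=200+4=204
SUB R2, 2 → R2=14-2=12
CMP R2, 0  (cmp 12,0)
JNZ again: taken
AND R1, 31 → R1=(-15)&31=17
MUL R1, 3 → R1=17*3=51
LOAD R1, [R0] → R1=M[204]=8
SUB R1, 19 → R1=8-19=-11
ADD R0, 4 → R0=204+4=208
SUB R2, 2 → R2=12-2=10
CMP R2, 0  (cmp 10,0)
After step 18: R0 = 208.

208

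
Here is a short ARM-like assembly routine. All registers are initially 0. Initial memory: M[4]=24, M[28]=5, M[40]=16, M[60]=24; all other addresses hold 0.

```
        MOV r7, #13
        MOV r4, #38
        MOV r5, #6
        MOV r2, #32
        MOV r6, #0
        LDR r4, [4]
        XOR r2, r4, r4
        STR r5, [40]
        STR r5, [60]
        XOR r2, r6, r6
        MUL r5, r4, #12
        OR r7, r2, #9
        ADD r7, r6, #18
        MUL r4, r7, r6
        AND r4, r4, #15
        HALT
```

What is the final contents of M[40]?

6

MOV r7, #13 → r7=13
MOV r4, #38 → r4=38
MOV r5, #6 → r5=6
MOV r2, #32 → r2=32
MOV r6, #0 → r6=0
LDR r4, [4] → r4=M[4]=24
XOR r2, r4, r4 → r2=24^24=0
STR r5, [40] → M[40]=6
STR r5, [60] → M[60]=6
XOR r2, r6, r6 → r2=0^0=0
MUL r5, r4, #12 → r5=24*12=288
OR r7, r2, #9 → r7=0|9=9
ADD r7, r6, #18 → r7=0+18=18
MUL r4, r7, r6 → r4=18*0=0
AND r4, r4, #15 → r4=0&15=0
halt.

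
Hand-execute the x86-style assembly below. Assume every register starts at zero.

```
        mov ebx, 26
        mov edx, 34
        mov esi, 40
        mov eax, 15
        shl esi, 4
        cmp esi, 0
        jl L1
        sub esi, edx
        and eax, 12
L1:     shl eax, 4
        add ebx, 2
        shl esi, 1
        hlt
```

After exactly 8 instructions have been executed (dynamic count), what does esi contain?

after mov ebx, 26: ebx=26
after mov edx, 34: edx=34
after mov esi, 40: esi=40
after mov eax, 15: eax=15
after shl esi, 4: esi=40<<4=640
cmp esi, 0  (cmp 640,0)
jl L1: not taken
after sub esi, edx: esi=640-34=606
After step 8: esi = 606.

606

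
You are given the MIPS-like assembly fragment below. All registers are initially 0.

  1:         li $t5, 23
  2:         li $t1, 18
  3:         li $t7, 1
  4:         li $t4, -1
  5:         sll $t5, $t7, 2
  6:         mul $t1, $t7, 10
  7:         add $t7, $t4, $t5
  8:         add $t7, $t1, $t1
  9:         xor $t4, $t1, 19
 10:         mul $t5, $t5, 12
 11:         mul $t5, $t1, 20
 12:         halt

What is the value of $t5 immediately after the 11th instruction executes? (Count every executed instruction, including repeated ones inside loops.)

200

li $t5, 23 → $t5=23
li $t1, 18 → $t1=18
li $t7, 1 → $t7=1
li $t4, -1 → $t4=-1
sll $t5, $t7, 2 → $t5=1<<2=4
mul $t1, $t7, 10 → $t1=1*10=10
add $t7, $t4, $t5 → $t7=(-1)+4=3
add $t7, $t1, $t1 → $t7=10+10=20
xor $t4, $t1, 19 → $t4=10^19=25
mul $t5, $t5, 12 → $t5=4*12=48
mul $t5, $t1, 20 → $t5=10*20=200
After step 11: $t5 = 200.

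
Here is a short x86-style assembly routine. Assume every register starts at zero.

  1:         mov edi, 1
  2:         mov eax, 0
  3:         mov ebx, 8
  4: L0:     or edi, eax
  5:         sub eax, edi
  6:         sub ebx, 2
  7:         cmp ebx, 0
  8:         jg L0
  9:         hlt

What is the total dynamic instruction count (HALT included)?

24

edi=1
eax=0
ebx=8
edi=1|0=1
eax=0-1=-1
ebx=8-2=6
cmp ebx, 0  (cmp 6,0)
jg L0: taken
edi=1|(-1)=-1
eax=(-1)-(-1)=0
ebx=6-2=4
cmp ebx, 0  (cmp 4,0)
jg L0: taken
edi=(-1)|0=-1
eax=0-(-1)=1
ebx=4-2=2
cmp ebx, 0  (cmp 2,0)
jg L0: taken
edi=(-1)|1=-1
eax=1-(-1)=2
ebx=2-2=0
cmp ebx, 0  (cmp 0,0)
jg L0: not taken
halt.
Total executed instructions: 24.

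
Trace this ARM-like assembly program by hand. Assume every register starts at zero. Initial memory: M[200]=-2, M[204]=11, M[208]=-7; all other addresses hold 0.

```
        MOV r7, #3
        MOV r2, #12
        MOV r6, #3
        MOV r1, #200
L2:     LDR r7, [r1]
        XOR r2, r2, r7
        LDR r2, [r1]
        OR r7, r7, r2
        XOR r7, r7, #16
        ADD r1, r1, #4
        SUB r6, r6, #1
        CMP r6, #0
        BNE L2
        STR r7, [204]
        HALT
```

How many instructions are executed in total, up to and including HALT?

33

r7=3
r2=12
r6=3
r1=200
r7=M[200]=-2
r2=12^(-2)=-14
r2=M[200]=-2
r7=(-2)|(-2)=-2
r7=(-2)^16=-18
r1=200+4=204
r6=3-1=2
CMP r6, #0  (cmp 2,0)
BNE L2: taken
r7=M[204]=11
r2=(-2)^11=-11
r2=M[204]=11
r7=11|11=11
r7=11^16=27
r1=204+4=208
r6=2-1=1
CMP r6, #0  (cmp 1,0)
BNE L2: taken
r7=M[208]=-7
r2=11^(-7)=-14
r2=M[208]=-7
r7=(-7)|(-7)=-7
r7=(-7)^16=-23
r1=208+4=212
r6=1-1=0
CMP r6, #0  (cmp 0,0)
BNE L2: not taken
STR r7, [204] → M[204]=-23
halt.
Total executed instructions: 33.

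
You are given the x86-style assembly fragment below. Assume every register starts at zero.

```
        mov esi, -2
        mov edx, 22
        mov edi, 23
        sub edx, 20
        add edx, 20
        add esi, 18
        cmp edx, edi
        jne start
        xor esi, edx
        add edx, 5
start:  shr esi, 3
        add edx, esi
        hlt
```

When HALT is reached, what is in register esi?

after mov esi, -2: esi=-2
after mov edx, 22: edx=22
after mov edi, 23: edi=23
after sub edx, 20: edx=22-20=2
after add edx, 20: edx=2+20=22
after add esi, 18: esi=(-2)+18=16
cmp edx, edi  (cmp 22,23)
jne start: taken
after shr esi, 3: esi=16>>3=2
after add edx, esi: edx=22+2=24
halt.

2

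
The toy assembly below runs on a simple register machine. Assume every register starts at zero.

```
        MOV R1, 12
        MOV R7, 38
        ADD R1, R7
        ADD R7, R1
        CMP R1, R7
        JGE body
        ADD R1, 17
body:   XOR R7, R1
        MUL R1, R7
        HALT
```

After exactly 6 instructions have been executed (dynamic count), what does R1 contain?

50

R1=12
R7=38
R1=12+38=50
R7=38+50=88
CMP R1, R7  (cmp 50,88)
JGE body: not taken
After step 6: R1 = 50.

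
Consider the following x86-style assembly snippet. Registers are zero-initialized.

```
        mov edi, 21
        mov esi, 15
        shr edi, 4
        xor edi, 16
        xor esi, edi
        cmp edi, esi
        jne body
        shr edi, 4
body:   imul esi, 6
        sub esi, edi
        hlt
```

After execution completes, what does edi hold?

17

after mov edi, 21: edi=21
after mov esi, 15: esi=15
after shr edi, 4: edi=21>>4=1
after xor edi, 16: edi=1^16=17
after xor esi, edi: esi=15^17=30
cmp edi, esi  (cmp 17,30)
jne body: taken
after imul esi, 6: esi=30*6=180
after sub esi, edi: esi=180-17=163
halt.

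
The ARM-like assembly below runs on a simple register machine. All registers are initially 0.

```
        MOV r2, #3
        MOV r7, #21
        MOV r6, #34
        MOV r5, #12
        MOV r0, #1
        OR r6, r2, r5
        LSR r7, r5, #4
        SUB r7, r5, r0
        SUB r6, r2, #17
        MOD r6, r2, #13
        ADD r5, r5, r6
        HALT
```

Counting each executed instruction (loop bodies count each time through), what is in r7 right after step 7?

0

MOV r2, #3 → r2=3
MOV r7, #21 → r7=21
MOV r6, #34 → r6=34
MOV r5, #12 → r5=12
MOV r0, #1 → r0=1
OR r6, r2, r5 → r6=3|12=15
LSR r7, r5, #4 → r7=12>>4=0
After step 7: r7 = 0.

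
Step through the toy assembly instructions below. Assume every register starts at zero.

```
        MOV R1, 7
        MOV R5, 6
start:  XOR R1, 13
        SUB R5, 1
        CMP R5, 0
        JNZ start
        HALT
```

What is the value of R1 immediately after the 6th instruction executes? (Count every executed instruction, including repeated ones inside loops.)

10

MOV R1, 7 → R1=7
MOV R5, 6 → R5=6
XOR R1, 13 → R1=7^13=10
SUB R5, 1 → R5=6-1=5
CMP R5, 0  (cmp 5,0)
JNZ start: taken
After step 6: R1 = 10.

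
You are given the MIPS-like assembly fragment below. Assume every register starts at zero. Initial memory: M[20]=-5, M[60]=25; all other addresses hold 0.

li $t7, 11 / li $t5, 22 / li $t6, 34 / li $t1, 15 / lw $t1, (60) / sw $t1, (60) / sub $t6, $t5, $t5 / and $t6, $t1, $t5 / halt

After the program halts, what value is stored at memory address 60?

25

$t7=11
$t5=22
$t6=34
$t1=15
$t1=M[60]=25
sw $t1, (60) → M[60]=25
$t6=22-22=0
$t6=25&22=16
halt.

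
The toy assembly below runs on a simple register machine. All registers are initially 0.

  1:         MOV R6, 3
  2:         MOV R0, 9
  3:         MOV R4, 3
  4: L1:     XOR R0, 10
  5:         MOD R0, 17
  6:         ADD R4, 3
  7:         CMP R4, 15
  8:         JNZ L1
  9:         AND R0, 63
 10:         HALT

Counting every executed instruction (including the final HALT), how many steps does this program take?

25

MOV R6, 3 → R6=3
MOV R0, 9 → R0=9
MOV R4, 3 → R4=3
XOR R0, 10 → R0=9^10=3
MOD R0, 17 → R0=3%17=3
ADD R4, 3 → R4=3+3=6
CMP R4, 15  (cmp 6,15)
JNZ L1: taken
XOR R0, 10 → R0=3^10=9
MOD R0, 17 → R0=9%17=9
ADD R4, 3 → R4=6+3=9
CMP R4, 15  (cmp 9,15)
JNZ L1: taken
XOR R0, 10 → R0=9^10=3
MOD R0, 17 → R0=3%17=3
ADD R4, 3 → R4=9+3=12
CMP R4, 15  (cmp 12,15)
JNZ L1: taken
XOR R0, 10 → R0=3^10=9
MOD R0, 17 → R0=9%17=9
ADD R4, 3 → R4=12+3=15
CMP R4, 15  (cmp 15,15)
JNZ L1: not taken
AND R0, 63 → R0=9&63=9
halt.
Total executed instructions: 25.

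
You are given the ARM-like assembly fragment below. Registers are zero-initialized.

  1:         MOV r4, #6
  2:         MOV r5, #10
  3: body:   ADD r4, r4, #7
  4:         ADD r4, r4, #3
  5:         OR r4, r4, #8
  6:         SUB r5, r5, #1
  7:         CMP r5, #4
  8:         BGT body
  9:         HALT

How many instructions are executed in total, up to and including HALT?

39

MOV r4, #6 → r4=6
MOV r5, #10 → r5=10
ADD r4, r4, #7 → r4=6+7=13
ADD r4, r4, #3 → r4=13+3=16
OR r4, r4, #8 → r4=16|8=24
SUB r5, r5, #1 → r5=10-1=9
CMP r5, #4  (cmp 9,4)
BGT body: taken
ADD r4, r4, #7 → r4=24+7=31
ADD r4, r4, #3 → r4=31+3=34
OR r4, r4, #8 → r4=34|8=42
SUB r5, r5, #1 → r5=9-1=8
CMP r5, #4  (cmp 8,4)
BGT body: taken
ADD r4, r4, #7 → r4=42+7=49
ADD r4, r4, #3 → r4=49+3=52
OR r4, r4, #8 → r4=52|8=60
SUB r5, r5, #1 → r5=8-1=7
CMP r5, #4  (cmp 7,4)
BGT body: taken
ADD r4, r4, #7 → r4=60+7=67
ADD r4, r4, #3 → r4=67+3=70
OR r4, r4, #8 → r4=70|8=78
SUB r5, r5, #1 → r5=7-1=6
CMP r5, #4  (cmp 6,4)
BGT body: taken
ADD r4, r4, #7 → r4=78+7=85
ADD r4, r4, #3 → r4=85+3=88
OR r4, r4, #8 → r4=88|8=88
SUB r5, r5, #1 → r5=6-1=5
CMP r5, #4  (cmp 5,4)
BGT body: taken
ADD r4, r4, #7 → r4=88+7=95
ADD r4, r4, #3 → r4=95+3=98
OR r4, r4, #8 → r4=98|8=106
SUB r5, r5, #1 → r5=5-1=4
CMP r5, #4  (cmp 4,4)
BGT body: not taken
halt.
Total executed instructions: 39.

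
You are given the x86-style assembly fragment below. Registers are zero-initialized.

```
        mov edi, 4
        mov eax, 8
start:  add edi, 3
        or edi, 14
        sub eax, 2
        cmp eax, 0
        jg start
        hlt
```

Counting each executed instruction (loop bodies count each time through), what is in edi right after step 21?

62

edi=4
eax=8
edi=4+3=7
edi=7|14=15
eax=8-2=6
cmp eax, 0  (cmp 6,0)
jg start: taken
edi=15+3=18
edi=18|14=30
eax=6-2=4
cmp eax, 0  (cmp 4,0)
jg start: taken
edi=30+3=33
edi=33|14=47
eax=4-2=2
cmp eax, 0  (cmp 2,0)
jg start: taken
edi=47+3=50
edi=50|14=62
eax=2-2=0
cmp eax, 0  (cmp 0,0)
After step 21: edi = 62.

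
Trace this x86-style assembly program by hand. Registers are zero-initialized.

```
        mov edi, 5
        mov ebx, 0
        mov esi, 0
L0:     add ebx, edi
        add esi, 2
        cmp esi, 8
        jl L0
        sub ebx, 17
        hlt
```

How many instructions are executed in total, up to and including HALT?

21

edi=5
ebx=0
esi=0
ebx=0+5=5
esi=0+2=2
cmp esi, 8  (cmp 2,8)
jl L0: taken
ebx=5+5=10
esi=2+2=4
cmp esi, 8  (cmp 4,8)
jl L0: taken
ebx=10+5=15
esi=4+2=6
cmp esi, 8  (cmp 6,8)
jl L0: taken
ebx=15+5=20
esi=6+2=8
cmp esi, 8  (cmp 8,8)
jl L0: not taken
ebx=20-17=3
halt.
Total executed instructions: 21.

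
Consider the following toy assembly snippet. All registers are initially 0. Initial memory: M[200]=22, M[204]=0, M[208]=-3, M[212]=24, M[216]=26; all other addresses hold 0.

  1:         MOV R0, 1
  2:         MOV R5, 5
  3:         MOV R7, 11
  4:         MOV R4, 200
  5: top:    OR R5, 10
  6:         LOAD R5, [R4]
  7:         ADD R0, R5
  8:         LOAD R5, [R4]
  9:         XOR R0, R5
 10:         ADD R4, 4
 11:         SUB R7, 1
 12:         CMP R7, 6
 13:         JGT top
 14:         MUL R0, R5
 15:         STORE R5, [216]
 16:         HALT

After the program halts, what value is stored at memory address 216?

after MOV R0, 1: R0=1
after MOV R5, 5: R5=5
after MOV R7, 11: R7=11
after MOV R4, 200: R4=200
after OR R5, 10: R5=5|10=15
after LOAD R5, [R4]: R5=M[200]=22
after ADD R0, R5: R0=1+22=23
after LOAD R5, [R4]: R5=M[200]=22
after XOR R0, R5: R0=23^22=1
after ADD R4, 4: R4=200+4=204
after SUB R7, 1: R7=11-1=10
CMP R7, 6  (cmp 10,6)
JGT top: taken
after OR R5, 10: R5=22|10=30
after LOAD R5, [R4]: R5=M[204]=0
after ADD R0, R5: R0=1+0=1
after LOAD R5, [R4]: R5=M[204]=0
after XOR R0, R5: R0=1^0=1
after ADD R4, 4: R4=204+4=208
after SUB R7, 1: R7=10-1=9
CMP R7, 6  (cmp 9,6)
JGT top: taken
after OR R5, 10: R5=0|10=10
after LOAD R5, [R4]: R5=M[208]=-3
after ADD R0, R5: R0=1+(-3)=-2
after LOAD R5, [R4]: R5=M[208]=-3
after XOR R0, R5: R0=(-2)^(-3)=3
after ADD R4, 4: R4=208+4=212
after SUB R7, 1: R7=9-1=8
CMP R7, 6  (cmp 8,6)
JGT top: taken
after OR R5, 10: R5=(-3)|10=-1
after LOAD R5, [R4]: R5=M[212]=24
after ADD R0, R5: R0=3+24=27
after LOAD R5, [R4]: R5=M[212]=24
after XOR R0, R5: R0=27^24=3
after ADD R4, 4: R4=212+4=216
after SUB R7, 1: R7=8-1=7
CMP R7, 6  (cmp 7,6)
JGT top: taken
after OR R5, 10: R5=24|10=26
after LOAD R5, [R4]: R5=M[216]=26
after ADD R0, R5: R0=3+26=29
after LOAD R5, [R4]: R5=M[216]=26
after XOR R0, R5: R0=29^26=7
after ADD R4, 4: R4=216+4=220
after SUB R7, 1: R7=7-1=6
CMP R7, 6  (cmp 6,6)
JGT top: not taken
after MUL R0, R5: R0=7*26=182
STORE R5, [216] → M[216]=26
halt.

26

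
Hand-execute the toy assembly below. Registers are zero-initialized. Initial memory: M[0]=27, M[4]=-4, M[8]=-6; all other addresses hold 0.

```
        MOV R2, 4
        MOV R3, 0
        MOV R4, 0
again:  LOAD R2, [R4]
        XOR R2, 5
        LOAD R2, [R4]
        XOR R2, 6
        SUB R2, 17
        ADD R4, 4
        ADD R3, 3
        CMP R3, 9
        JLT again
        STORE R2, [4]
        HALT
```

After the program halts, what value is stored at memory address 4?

after MOV R2, 4: R2=4
after MOV R3, 0: R3=0
after MOV R4, 0: R4=0
after LOAD R2, [R4]: R2=M[0]=27
after XOR R2, 5: R2=27^5=30
after LOAD R2, [R4]: R2=M[0]=27
after XOR R2, 6: R2=27^6=29
after SUB R2, 17: R2=29-17=12
after ADD R4, 4: R4=0+4=4
after ADD R3, 3: R3=0+3=3
CMP R3, 9  (cmp 3,9)
JLT again: taken
after LOAD R2, [R4]: R2=M[4]=-4
after XOR R2, 5: R2=(-4)^5=-7
after LOAD R2, [R4]: R2=M[4]=-4
after XOR R2, 6: R2=(-4)^6=-6
after SUB R2, 17: R2=(-6)-17=-23
after ADD R4, 4: R4=4+4=8
after ADD R3, 3: R3=3+3=6
CMP R3, 9  (cmp 6,9)
JLT again: taken
after LOAD R2, [R4]: R2=M[8]=-6
after XOR R2, 5: R2=(-6)^5=-1
after LOAD R2, [R4]: R2=M[8]=-6
after XOR R2, 6: R2=(-6)^6=-4
after SUB R2, 17: R2=(-4)-17=-21
after ADD R4, 4: R4=8+4=12
after ADD R3, 3: R3=6+3=9
CMP R3, 9  (cmp 9,9)
JLT again: not taken
STORE R2, [4] → M[4]=-21
halt.

-21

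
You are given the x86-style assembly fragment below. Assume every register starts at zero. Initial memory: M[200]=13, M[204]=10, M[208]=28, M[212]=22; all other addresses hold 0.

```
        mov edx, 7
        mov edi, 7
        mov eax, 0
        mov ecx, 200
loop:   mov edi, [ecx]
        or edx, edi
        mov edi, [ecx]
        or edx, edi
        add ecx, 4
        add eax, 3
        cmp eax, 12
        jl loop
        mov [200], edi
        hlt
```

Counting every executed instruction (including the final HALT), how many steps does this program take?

after mov edx, 7: edx=7
after mov edi, 7: edi=7
after mov eax, 0: eax=0
after mov ecx, 200: ecx=200
after mov edi, [ecx]: edi=M[200]=13
after or edx, edi: edx=7|13=15
after mov edi, [ecx]: edi=M[200]=13
after or edx, edi: edx=15|13=15
after add ecx, 4: ecx=200+4=204
after add eax, 3: eax=0+3=3
cmp eax, 12  (cmp 3,12)
jl loop: taken
after mov edi, [ecx]: edi=M[204]=10
after or edx, edi: edx=15|10=15
after mov edi, [ecx]: edi=M[204]=10
after or edx, edi: edx=15|10=15
after add ecx, 4: ecx=204+4=208
after add eax, 3: eax=3+3=6
cmp eax, 12  (cmp 6,12)
jl loop: taken
after mov edi, [ecx]: edi=M[208]=28
after or edx, edi: edx=15|28=31
after mov edi, [ecx]: edi=M[208]=28
after or edx, edi: edx=31|28=31
after add ecx, 4: ecx=208+4=212
after add eax, 3: eax=6+3=9
cmp eax, 12  (cmp 9,12)
jl loop: taken
after mov edi, [ecx]: edi=M[212]=22
after or edx, edi: edx=31|22=31
after mov edi, [ecx]: edi=M[212]=22
after or edx, edi: edx=31|22=31
after add ecx, 4: ecx=212+4=216
after add eax, 3: eax=9+3=12
cmp eax, 12  (cmp 12,12)
jl loop: not taken
mov [200], edi → M[200]=22
halt.
Total executed instructions: 38.

38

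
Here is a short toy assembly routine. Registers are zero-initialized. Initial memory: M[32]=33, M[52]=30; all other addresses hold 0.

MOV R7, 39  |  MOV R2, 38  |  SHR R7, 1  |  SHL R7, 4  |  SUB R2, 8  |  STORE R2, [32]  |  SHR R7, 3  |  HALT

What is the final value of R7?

after MOV R7, 39: R7=39
after MOV R2, 38: R2=38
after SHR R7, 1: R7=39>>1=19
after SHL R7, 4: R7=19<<4=304
after SUB R2, 8: R2=38-8=30
STORE R2, [32] → M[32]=30
after SHR R7, 3: R7=304>>3=38
halt.

38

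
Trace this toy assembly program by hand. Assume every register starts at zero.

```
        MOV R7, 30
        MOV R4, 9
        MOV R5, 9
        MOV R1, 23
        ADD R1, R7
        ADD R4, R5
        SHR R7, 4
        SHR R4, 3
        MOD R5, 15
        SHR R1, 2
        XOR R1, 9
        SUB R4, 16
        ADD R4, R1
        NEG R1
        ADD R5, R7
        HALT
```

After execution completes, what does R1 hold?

-4

after MOV R7, 30: R7=30
after MOV R4, 9: R4=9
after MOV R5, 9: R5=9
after MOV R1, 23: R1=23
after ADD R1, R7: R1=23+30=53
after ADD R4, R5: R4=9+9=18
after SHR R7, 4: R7=30>>4=1
after SHR R4, 3: R4=18>>3=2
after MOD R5, 15: R5=9%15=9
after SHR R1, 2: R1=53>>2=13
after XOR R1, 9: R1=13^9=4
after SUB R4, 16: R4=2-16=-14
after ADD R4, R1: R4=(-14)+4=-10
after NEG R1: R1=-(4)=-4
after ADD R5, R7: R5=9+1=10
halt.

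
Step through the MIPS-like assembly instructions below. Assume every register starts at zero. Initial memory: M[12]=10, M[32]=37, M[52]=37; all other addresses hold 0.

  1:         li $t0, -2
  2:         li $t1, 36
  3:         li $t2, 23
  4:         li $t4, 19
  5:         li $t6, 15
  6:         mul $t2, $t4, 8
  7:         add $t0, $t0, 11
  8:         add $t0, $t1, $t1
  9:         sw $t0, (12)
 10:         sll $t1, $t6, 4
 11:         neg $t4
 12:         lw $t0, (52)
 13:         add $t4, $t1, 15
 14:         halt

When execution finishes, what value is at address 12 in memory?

72

li $t0, -2 → $t0=-2
li $t1, 36 → $t1=36
li $t2, 23 → $t2=23
li $t4, 19 → $t4=19
li $t6, 15 → $t6=15
mul $t2, $t4, 8 → $t2=19*8=152
add $t0, $t0, 11 → $t0=(-2)+11=9
add $t0, $t1, $t1 → $t0=36+36=72
sw $t0, (12) → M[12]=72
sll $t1, $t6, 4 → $t1=15<<4=240
neg $t4 → $t4=-(19)=-19
lw $t0, (52) → $t0=M[52]=37
add $t4, $t1, 15 → $t4=240+15=255
halt.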